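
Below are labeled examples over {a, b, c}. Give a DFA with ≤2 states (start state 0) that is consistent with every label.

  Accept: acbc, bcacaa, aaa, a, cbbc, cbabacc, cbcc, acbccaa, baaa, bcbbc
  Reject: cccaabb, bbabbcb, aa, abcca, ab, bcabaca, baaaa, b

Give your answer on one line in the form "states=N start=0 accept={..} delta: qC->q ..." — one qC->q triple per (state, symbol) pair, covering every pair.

State merging on the prefix tree: take the shortest (then alphabetical) example prefix whose next move is undefined and point that move at state 0, else 1, else 2, ...; a target is out if some Accept/Reject pair would then sit in one state with the same input left (inseparable). If every existing state is out, open a new one.
a: 0a undefined. 0a->0: no, aaa/aa meet in 0. Open state 1: 0a->1.
b: 0b undefined. 0b->0: ok.
c: 0c undefined. 0c->0: no, cbbc/b meet in 0. 0c->1: ok.
aa: 1a undefined. 1a->0: ok.
ab: 1b undefined. 1b->0: ok.
ac: 1c undefined. 1c->0: no, acbc/abcca meet in 1. 1c->1: ok.
All examples now run through 2 states with every (state, symbol) defined. Accept strings end in {1}, Reject strings end in {0}; accept={1}.

states=2 start=0 accept={1} delta: 0a->1 0b->0 0c->1 1a->0 1b->0 1c->1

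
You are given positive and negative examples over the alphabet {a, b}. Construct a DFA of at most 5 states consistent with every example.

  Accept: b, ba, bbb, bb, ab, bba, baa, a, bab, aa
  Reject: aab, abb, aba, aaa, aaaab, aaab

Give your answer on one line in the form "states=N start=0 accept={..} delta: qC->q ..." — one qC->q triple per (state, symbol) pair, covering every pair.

State merging on the prefix tree: take the shortest (then alphabetical) example prefix whose next move is undefined and point that move at state 0, else 1, else 2, ...; a target is out if some Accept/Reject pair would then sit in one state with the same input left (inseparable). If every existing state is out, open a new one.
a: 0a undefined. 0a->0: no, b/aab meet in 0 with "b" left. Open state 1: 0a->1.
b: 0b undefined. 0b->0: ok.
aa: 1a undefined. 1a->0: no, b/aab meet in 0. 1a->1: no, ba/aaa meet in 1. Open state 2: 1a->2.
ab: 1b undefined. 1b->0: no, b/abb meet in 0. 1b->1: no, ba/abb meet in 1. 1b->2: ok.
aaa: 2a undefined. 2a->0: no, b/aba meet in 0. 2a->1: no, ba/aba meet in 1. 2a->2: no, ab/aba meet in 2. Open state 3: 2a->3.
aab: 2b undefined. 2b->0: no, b/aab meet in 0. 2b->1: no, ba/aab meet in 1. 2b->2: no, ab/aab meet in 2. 2b->3: ok.
aaaa: 3a undefined. 3a->0: no, b/aaaab meet in 0. 3a->1: no, ab/aaaab meet in 2. 3a->2: ok.
aaab: 3b undefined. 3b->0: no, b/aaab meet in 0. 3b->1: no, ba/aaab meet in 1. 3b->2: no, ab/aaab meet in 2. 3b->3: ok.
All examples now run through 4 states with every (state, symbol) defined. Accept strings end in {0,1,2}, Reject strings end in {3}; accept={0,1,2}.

states=4 start=0 accept={0,1,2} delta: 0a->1 0b->0 1a->2 1b->2 2a->3 2b->3 3a->2 3b->3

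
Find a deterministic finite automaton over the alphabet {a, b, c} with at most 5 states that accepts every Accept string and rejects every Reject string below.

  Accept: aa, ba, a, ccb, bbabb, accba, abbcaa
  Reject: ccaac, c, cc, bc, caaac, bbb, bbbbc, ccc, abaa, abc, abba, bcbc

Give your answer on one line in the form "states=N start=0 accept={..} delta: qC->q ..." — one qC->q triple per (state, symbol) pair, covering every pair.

states=5 start=0 accept={0,2,4} delta: 0a->0 0b->1 0c->1 1a->2 1b->2 1c->3 2a->3 2b->1 2c->3 3a->0 3b->4 3c->1 4a->0 4b->0 4c->1

Grow the machine one transition at a time. Run the examples from 0; the earliest place one falls off (shortest prefix, ties alphabetical) gets sent to the lowest-numbered state that keeps every Accept/Reject pair distinguishable — a pair clashes when both reach the same state with identical unread suffix — and to a fresh state only if none does.
a: 0a undefined. 0a->0: ok.
b: 0b undefined. 0b->0: no, aa/bbb meet in 0. Open state 1: 0b->1.
c: 0c undefined. 0c->0: no, aa/ccaac meet in 0. 0c->1: ok.
ba: 1a undefined. 1a->0: no, aa/abaa meet in 0. 1a->1: no, ba/c meet in 1. Open state 2: 1a->2.
bb: 1b undefined. 1b->0: no, aa/abba meet in 0. 1b->1: no, ba/abba meet in 2. 1b->2: ok.
bc: 1c undefined. 1c->0: no, aa/cc meet in 0. 1c->1: no, accba/abaa meet in 2 with "a" left. 1c->2: no, ba/cc meet in 2. Open state 3: 1c->3.
bba: 2a undefined. 2a->0: no, aa/abaa meet in 0. 2a->1: no, bbabb/bbb meet in 2 with "b" left. 2a->2: no, ba/abaa meet in 2. 2a->3: ok.
bbb: 2b undefined. 2b->0: no, aa/bbb meet in 0. 2b->1: ok.
bcb: 3b undefined. 3b->0: no, bbabb/c meet in 1. 3b->1: no, ccb/c meet in 1. 3b->2: no, bbabb/c meet in 1. 3b->3: no, ccb/cc meet in 3. Open state 4: 3b->4.
cca: 3a undefined. 3a->0: ok.
ccc: 3c undefined. 3c->0: no, aa/ccc meet in 0. 3c->1: ok.
abbc: 2c undefined. 2c->0: no, aa/bbbbc meet in 0. 2c->1: no, abbcaa/cc meet in 3. 2c->2: no, ba/bbbbc meet in 2. 2c->3: ok.
bcbc: 4c undefined. 4c->0: no, aa/bcbc meet in 0. 4c->1: ok.
accba: 4a undefined. 4a->0: ok.
bbabb: 4b undefined. 4b->0: ok.
All examples now run through 5 states with every (state, symbol) defined. Accept strings end in {0,2,4}, Reject strings end in {1,3}; accept={0,2,4}.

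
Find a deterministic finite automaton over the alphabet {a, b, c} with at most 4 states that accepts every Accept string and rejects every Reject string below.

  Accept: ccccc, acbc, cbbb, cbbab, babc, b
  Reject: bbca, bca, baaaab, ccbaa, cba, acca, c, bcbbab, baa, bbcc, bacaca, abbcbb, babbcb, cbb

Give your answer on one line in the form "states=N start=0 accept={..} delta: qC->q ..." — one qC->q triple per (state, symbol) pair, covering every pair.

states=4 start=0 accept={1} delta: 0a->0 0b->1 0c->2 1a->2 1b->0 1c->1 2a->2 2b->3 2c->3 3a->0 3b->0 3c->1

Grow the machine one transition at a time. Run the examples from 0; the earliest place one falls off (shortest prefix, ties alphabetical) gets sent to the lowest-numbered state that keeps every Accept/Reject pair distinguishable — a pair clashes when both reach the same state with identical unread suffix — and to a fresh state only if none does.
a: 0a undefined. 0a->0: ok.
b: 0b undefined. 0b->0: no, cbbab/bcbbab meet in 0 with "cbbab" left. Open state 1: 0b->1.
c: 0c undefined. 0c->0: no, ccccc/acca meet in 0. 0c->1: no, b/c meet in 1. Open state 2: 0c->2.
ba: 1a undefined. 1a->0: no, b/baaaab meet in 1. 1a->1: no, b/baa meet in 1. 1a->2: ok.
bb: 1b undefined. 1b->0: ok.
bc: 1c undefined. 1c->0: no, b/bcbbab meet in 1. 1c->1: ok.
cb: 2b undefined. 2b->0: no, acbc/bca meet in 2. 2b->1: no, acbc/bcbbab meet in 1. 2b->2: no, acbc/bbcc meet in 2 with "c" left. Open state 3: 2b->3.
cc: 2c undefined. 2c->0: no, ccccc/bca meet in 2. 2c->1: no, ccccc/bbcc meet in 1. 2c->2: no, ccccc/bca meet in 2. 2c->3: ok.
baa: 2a undefined. 2a->0: no, b/baaaab meet in 1. 2a->1: no, b/bbca meet in 1. 2a->2: ok.
cba: 3a undefined. 3a->0: ok.
cbb: 3b undefined. 3b->0: ok.
ccc: 3c undefined. 3c->0: no, ccccc/baaaab meet in 3. 3c->1: ok.
All examples now run through 4 states with every (state, symbol) defined. Accept strings end in {1}, Reject strings end in {0,2,3}; accept={1}.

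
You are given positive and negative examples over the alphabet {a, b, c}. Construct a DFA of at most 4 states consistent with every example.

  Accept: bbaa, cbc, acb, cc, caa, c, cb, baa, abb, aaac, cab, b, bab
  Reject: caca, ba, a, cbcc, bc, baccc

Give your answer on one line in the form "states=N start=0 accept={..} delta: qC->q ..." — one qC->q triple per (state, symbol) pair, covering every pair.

Grow the machine one transition at a time. Run the examples from 0; the earliest place one falls off (shortest prefix, ties alphabetical) gets sent to the lowest-numbered state that keeps every Accept/Reject pair distinguishable — a pair clashes when both reach the same state with identical unread suffix — and to a fresh state only if none does.
a: 0a undefined. 0a->0: ok.
b: 0b undefined. 0b->0: no, bbaa/ba meet in 0. Open state 1: 0b->1.
c: 0c undefined. 0c->0: no, cbc/bc meet in 1 with "c" left. 0c->1: no, cc/bc meet in 1 with "c" left. Open state 2: 0c->2.
ba: 1a undefined. 1a->0: no, baa/ba meet in 0. 1a->1: no, baa/ba meet in 1. 1a->2: no, c/ba meet in 2. Open state 3: 1a->3.
bb: 1b undefined. 1b->0: no, bbaa/a meet in 0. 1b->1: ok.
bc: 1c undefined. 1c->0: ok.
ca: 2a undefined. 2a->0: no, caa/caca meet in 0. 2a->1: no, caa/ba meet in 3. 2a->2: ok.
cb: 2b undefined. 2b->0: no, acb/a meet in 0. 2b->1: no, cbc/a meet in 0. 2b->2: ok.
cc: 2c undefined. 2c->0: no, cbc/caca meet in 0. 2c->1: ok.
baa: 3a undefined. 3a->0: no, bbaa/a meet in 0. 3a->1: ok.
bab: 3b undefined. 3b->0: no, bab/a meet in 0. 3b->1: ok.
bac: 3c undefined. 3c->0: no, bbaa/baccc meet in 1. 3c->1: no, acb/baccc meet in 2. 3c->2: ok.
All examples now run through 4 states with every (state, symbol) defined. Accept strings end in {1,2}, Reject strings end in {0,3}; accept={1,2}.

states=4 start=0 accept={1,2} delta: 0a->0 0b->1 0c->2 1a->3 1b->1 1c->0 2a->2 2b->2 2c->1 3a->1 3b->1 3c->2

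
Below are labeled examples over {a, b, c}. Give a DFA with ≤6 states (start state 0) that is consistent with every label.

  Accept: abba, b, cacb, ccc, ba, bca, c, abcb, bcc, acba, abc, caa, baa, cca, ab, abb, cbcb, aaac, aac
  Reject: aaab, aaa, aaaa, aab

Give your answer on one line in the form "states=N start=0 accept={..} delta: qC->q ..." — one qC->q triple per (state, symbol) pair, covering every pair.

Grow the machine one transition at a time. Run the examples from 0; the earliest place one falls off (shortest prefix, ties alphabetical) gets sent to the lowest-numbered state that keeps every Accept/Reject pair distinguishable — a pair clashes when both reach the same state with identical unread suffix — and to a fresh state only if none does.
a: 0a undefined. 0a->0: no, b/aaab meet in 0 with "b" left. Open state 1: 0a->1.
b: 0b undefined. 0b->0: ok.
c: 0c undefined. 0c->0: ok.
aa: 1a undefined. 1a->0: no, b/aaaa meet in 0. 1a->1: no, ba/aaa meet in 1. Open state 2: 1a->2.
ab: 1b undefined. 1b->0: ok.
ac: 1c undefined. 1c->0: ok.
aaa: 2a undefined. 2a->0: no, abba/aaaa meet in 1. 2a->1: no, abba/aaa meet in 1. 2a->2: no, caa/aaa meet in 2. Open state 3: 2a->3.
aab: 2b undefined. 2b->0: no, b/aab meet in 0. 2b->1: no, abba/aab meet in 1. 2b->2: no, caa/aab meet in 2. 2b->3: ok.
aac: 2c undefined. 2c->0: ok.
aaaa: 3a undefined. 3a->0: no, b/aaaa meet in 0. 3a->1: no, abba/aaaa meet in 1. 3a->2: no, caa/aaaa meet in 2. 3a->3: ok.
aaab: 3b undefined. 3b->0: no, b/aaab meet in 0. 3b->1: no, abba/aaab meet in 1. 3b->2: no, caa/aaab meet in 2. 3b->3: ok.
aaac: 3c undefined. 3c->0: ok.
All examples now run through 4 states with every (state, symbol) defined. Accept strings end in {0,1,2}, Reject strings end in {3}; accept={0,1,2}.

states=4 start=0 accept={0,1,2} delta: 0a->1 0b->0 0c->0 1a->2 1b->0 1c->0 2a->3 2b->3 2c->0 3a->3 3b->3 3c->0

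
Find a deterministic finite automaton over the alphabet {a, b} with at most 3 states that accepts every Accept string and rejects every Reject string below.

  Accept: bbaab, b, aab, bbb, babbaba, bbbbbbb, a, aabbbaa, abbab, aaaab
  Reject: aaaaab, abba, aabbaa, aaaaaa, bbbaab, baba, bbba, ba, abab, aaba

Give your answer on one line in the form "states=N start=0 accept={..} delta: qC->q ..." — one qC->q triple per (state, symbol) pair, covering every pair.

states=2 start=0 accept={1} delta: 0a->1 0b->1 1a->0 1b->0

Grow the machine one transition at a time. Run the examples from 0; the earliest place one falls off (shortest prefix, ties alphabetical) gets sent to the lowest-numbered state that keeps every Accept/Reject pair distinguishable — a pair clashes when both reach the same state with identical unread suffix — and to a fresh state only if none does.
a: 0a undefined. 0a->0: no, b/aaaaab meet in 0 with "b" left. Open state 1: 0a->1.
b: 0b undefined. 0b->0: no, bbaab/bbbaab meet in 1 with "ab" left. 0b->1: ok.
aa: 1a undefined. 1a->0: ok.
ab: 1b undefined. 1b->0: ok.
All examples now run through 2 states with every (state, symbol) defined. Accept strings end in {1}, Reject strings end in {0}; accept={1}.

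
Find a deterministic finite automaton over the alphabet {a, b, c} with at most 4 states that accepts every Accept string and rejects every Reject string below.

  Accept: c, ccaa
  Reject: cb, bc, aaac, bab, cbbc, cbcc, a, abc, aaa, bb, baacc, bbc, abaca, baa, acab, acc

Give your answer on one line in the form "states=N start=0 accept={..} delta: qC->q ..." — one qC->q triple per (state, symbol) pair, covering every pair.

states=2 start=0 accept={0} delta: 0a->1 0b->1 0c->0 1a->0 1b->1 1c->1

Grow the machine one transition at a time. Run the examples from 0; the earliest place one falls off (shortest prefix, ties alphabetical) gets sent to the lowest-numbered state that keeps every Accept/Reject pair distinguishable — a pair clashes when both reach the same state with identical unread suffix — and to a fresh state only if none does.
a: 0a undefined. 0a->0: no, c/aaac meet in 0 with "c" left. Open state 1: 0a->1.
b: 0b undefined. 0b->0: no, c/bc meet in 0 with "c" left. 0b->1: ok.
c: 0c undefined. 0c->0: ok.
aa: 1a undefined. 1a->0: ok.
ab: 1b undefined. 1b->0: no, c/cbbc meet in 0. 1b->1: ok.
ac: 1c undefined. 1c->0: no, c/bc meet in 0. 1c->1: ok.
All examples now run through 2 states with every (state, symbol) defined. Accept strings end in {0}, Reject strings end in {1}; accept={0}.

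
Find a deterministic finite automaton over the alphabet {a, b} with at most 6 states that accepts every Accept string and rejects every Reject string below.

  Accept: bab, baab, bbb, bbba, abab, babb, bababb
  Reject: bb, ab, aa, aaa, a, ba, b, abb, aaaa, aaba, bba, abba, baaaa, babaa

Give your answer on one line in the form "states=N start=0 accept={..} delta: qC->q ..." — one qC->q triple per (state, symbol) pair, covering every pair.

State merging on the prefix tree: take the shortest (then alphabetical) example prefix whose next move is undefined and point that move at state 0, else 1, else 2, ...; a target is out if some Accept/Reject pair would then sit in one state with the same input left (inseparable). If every existing state is out, open a new one.
a: 0a undefined. 0a->0: ok.
b: 0b undefined. 0b->0: no, bab/bb meet in 0. Open state 1: 0b->1.
ba: 1a undefined. 1a->0: no, bab/ab meet in 1. 1a->1: no, bab/bb meet in 1 with "b" left. Open state 2: 1a->2.
bb: 1b undefined. 1b->0: no, bbb/ab meet in 1. 1b->1: no, bbb/bb meet in 1. 1b->2: ok.
baa: 2a undefined. 2a->0: no, baab/ab meet in 1. 2a->1: no, baab/bb meet in 2. 2a->2: ok.
bab: 2b undefined. 2b->0: no, bab/aa meet in 0. 2b->1: no, bab/ab meet in 1. 2b->2: no, bab/bb meet in 2. Open state 3: 2b->3.
baba: 3a undefined. 3a->0: no, bbba/aa meet in 0. 3a->1: no, bbba/ab meet in 1. 3a->2: no, bbba/bb meet in 2. 3a->3: no, bab/babaa meet in 3. Open state 4: 3a->4.
babb: 3b undefined. 3b->0: no, babb/aa meet in 0. 3b->1: no, babb/ab meet in 1. 3b->2: no, babb/bb meet in 2. 3b->3: ok.
babaa: 4a undefined. 4a->0: ok.
babab: 4b undefined. 4b->0: no, bababb/ab meet in 1. 4b->1: no, bababb/bb meet in 2. 4b->2: ok.
All examples now run through 5 states with every (state, symbol) defined. Accept strings end in {3,4}, Reject strings end in {0,1,2}; accept={3,4}.

states=5 start=0 accept={3,4} delta: 0a->0 0b->1 1a->2 1b->2 2a->2 2b->3 3a->4 3b->3 4a->0 4b->2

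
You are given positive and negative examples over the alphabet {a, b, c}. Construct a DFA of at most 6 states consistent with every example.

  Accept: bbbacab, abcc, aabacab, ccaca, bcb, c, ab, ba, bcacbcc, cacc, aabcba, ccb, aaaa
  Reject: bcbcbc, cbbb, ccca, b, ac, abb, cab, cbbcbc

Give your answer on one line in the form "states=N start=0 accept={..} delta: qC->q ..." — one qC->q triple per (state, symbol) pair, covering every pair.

states=5 start=0 accept={1,2} delta: 0a->1 0b->0 0c->1 1a->2 1b->2 1c->3 2a->0 2b->4 2c->2 3a->1 3b->1 3c->2 4a->1 4b->0 4c->3

Fold the examples into a partial DFA from state 0: repeatedly fix the first undefined (state, symbol) met by the shortest-then-alphabetical prefix, trying targets in increasing order and rejecting any under which an Accept and a Reject string meet in one state with the same remainder; add a state when all current targets are rejected. Accepting states are where Accept strings end.
a: 0a undefined. 0a->0: no, c/ac meet in 0 with "c" left. Open state 1: 0a->1.
b: 0b undefined. 0b->0: ok.
c: 0c undefined. 0c->0: no, bcb/bcbcbc meet in 0. 0c->1: ok.
aa: 1a undefined. 1a->0: no, cacc/ac meet in 1 with "c" left. 1a->1: no, bcb/cab meet in 1 with "b" left. Open state 2: 1a->2.
ab: 1b undefined. 1b->0: no, abcc/ac meet in 1 with "c" left. 1b->1: no, bcb/cbbb meet in 1. 1b->2: ok.
ac: 1c undefined. 1c->0: no, bbbacab/ccca meet in 2. 1c->1: no, bbbacab/abb meet in 2 with "b" left. 1c->2: no, bcb/ac meet in 2. Open state 3: 1c->3.
aaa: 2a undefined. 2a->0: ok.
aab: 2b undefined. 2b->0: no, aabcba/cbbb meet in 0. 2b->1: no, bcb/cbbb meet in 2. 2b->2: no, aabacab/cbbb meet in 2. 2b->3: no, ccb/cbbb meet in 3 with "b" left. Open state 4: 2b->4.
abc: 2c undefined. 2c->0: no, abcc/bcbcbc meet in 1. 2c->1: no, abcc/ac meet in 3. 2c->2: ok.
cca: 3a undefined. 3a->0: no, bbbacab/b meet in 0. 3a->1: ok.
ccb: 3b undefined. 3b->0: no, ccb/b meet in 0. 3b->1: ok.
ccc: 3c undefined. 3c->0: no, ccaca/ccca meet in 1. 3c->1: no, bbbacab/ccca meet in 2. 3c->2: ok.
aaba: 4a undefined. 4a->0: no, aabacab/abb meet in 4. 4a->1: ok.
aabc: 4c undefined. 4c->0: no, ccaca/cbbcbc meet in 1. 4c->1: no, bbbacab/cbbcbc meet in 2. 4c->2: no, bbbacab/bcbcbc meet in 2. 4c->3: ok.
cbbb: 4b undefined. 4b->0: ok.
All examples now run through 5 states with every (state, symbol) defined. Accept strings end in {1,2}, Reject strings end in {0,3,4}; accept={1,2}.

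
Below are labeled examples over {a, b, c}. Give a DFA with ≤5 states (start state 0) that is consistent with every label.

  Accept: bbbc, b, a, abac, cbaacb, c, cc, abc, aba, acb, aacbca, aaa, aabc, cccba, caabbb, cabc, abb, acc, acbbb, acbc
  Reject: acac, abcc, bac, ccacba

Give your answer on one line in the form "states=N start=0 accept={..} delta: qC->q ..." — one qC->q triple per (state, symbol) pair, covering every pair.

states=5 start=0 accept={0,1,4} delta: 0a->1 0b->0 0c->0 1a->0 1b->2 1c->3 2a->0 2b->0 2c->1 3a->1 3b->4 3c->0 4a->2 4b->0 4c->0

Fold the examples into a partial DFA from state 0: repeatedly fix the first undefined (state, symbol) met by the shortest-then-alphabetical prefix, trying targets in increasing order and rejecting any under which an Accept and a Reject string meet in one state with the same remainder; add a state when all current targets are rejected. Accepting states are where Accept strings end.
a: 0a undefined. 0a->0: no, abac/bac meet in 0 with "bac" left. Open state 1: 0a->1.
b: 0b undefined. 0b->0: ok.
c: 0c undefined. 0c->0: ok.
aa: 1a undefined. 1a->0: ok.
ab: 1b undefined. 1b->0: no, bbbc/abcc meet in 0. 1b->1: no, abc/bac meet in 1 with "c" left. Open state 2: 1b->2.
ac: 1c undefined. 1c->0: no, bbbc/acac meet in 0. 1c->1: no, bbbc/acac meet in 0. 1c->2: no, abac/acac meet in 2 with "ac" left. Open state 3: 1c->3.
aba: 2a undefined. 2a->0: ok.
abb: 2b undefined. 2b->0: ok.
abc: 2c undefined. 2c->0: no, bbbc/abcc meet in 0. 2c->1: ok.
aca: 3a undefined. 3a->0: no, bbbc/acac meet in 0. 3a->1: ok.
acb: 3b undefined. 3b->0: no, a/ccacba meet in 1. 3b->1: no, bbbc/ccacba meet in 0. 3b->2: no, bbbc/ccacba meet in 0. 3b->3: no, a/ccacba meet in 1. Open state 4: 3b->4.
acc: 3c undefined. 3c->0: ok.
acbb: 4b undefined. 4b->0: ok.
acbc: 4c undefined. 4c->0: ok.
ccacba: 4a undefined. 4a->0: no, bbbc/ccacba meet in 0. 4a->1: no, a/ccacba meet in 1. 4a->2: ok.
All examples now run through 5 states with every (state, symbol) defined. Accept strings end in {0,1,4}, Reject strings end in {2,3}; accept={0,1,4}.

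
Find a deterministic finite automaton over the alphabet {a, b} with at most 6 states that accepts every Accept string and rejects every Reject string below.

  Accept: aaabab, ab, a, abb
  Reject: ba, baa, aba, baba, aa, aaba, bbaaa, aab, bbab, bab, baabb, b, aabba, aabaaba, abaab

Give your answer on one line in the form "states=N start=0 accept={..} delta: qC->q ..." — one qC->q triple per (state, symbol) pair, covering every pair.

Fold the examples into a partial DFA from state 0: repeatedly fix the first undefined (state, symbol) met by the shortest-then-alphabetical prefix, trying targets in increasing order and rejecting any under which an Accept and a Reject string meet in one state with the same remainder; add a state when all current targets are rejected. Accepting states are where Accept strings end.
a: 0a undefined. 0a->0: no, aaabab/bab meet in 0 with "bab" left. Open state 1: 0a->1.
b: 0b undefined. 0b->0: no, ab/bbab meet in 1 with "b" left. 0b->1: no, a/b meet in 1. Open state 2: 0b->2.
aa: 1a undefined. 1a->0: ok.
ab: 1b undefined. 1b->0: no, aaabab/aa meet in 0. 1b->1: no, aaabab/aab meet in 2. 1b->2: no, aaabab/bab meet in 2 with "ab" left. Open state 3: 1b->3.
ba: 2a undefined. 2a->0: no, a/baa meet in 1. 2a->1: no, ab/bab meet in 3. 2a->2: ok.
bb: 2b undefined. 2b->0: no, ab/bbab meet in 3. 2b->1: no, ab/baabb meet in 3. 2b->2: ok.
aba: 3a undefined. 3a->0: no, aaabab/ba meet in 2. 3a->1: no, a/aba meet in 1. 3a->2: no, aaabab/ba meet in 2. 3a->3: no, aaabab/abaab meet in 3 with "b" left. Open state 4: 3a->4.
abb: 3b undefined. 3b->0: no, abb/aa meet in 0. 3b->1: ok.
abaa: 4a undefined. 4a->0: ok.
aaabab: 4b undefined. 4b->0: no, aaabab/aa meet in 0. 4b->1: ok.
All examples now run through 5 states with every (state, symbol) defined. Accept strings end in {1,3}, Reject strings end in {0,2,4}; accept={1,3}.

states=5 start=0 accept={1,3} delta: 0a->1 0b->2 1a->0 1b->3 2a->2 2b->2 3a->4 3b->1 4a->0 4b->1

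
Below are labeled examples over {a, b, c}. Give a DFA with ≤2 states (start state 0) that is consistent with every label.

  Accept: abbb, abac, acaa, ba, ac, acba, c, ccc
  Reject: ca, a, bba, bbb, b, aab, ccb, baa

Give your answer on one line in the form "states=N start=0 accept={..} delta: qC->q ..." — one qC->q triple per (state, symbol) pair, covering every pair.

Grow the machine one transition at a time. Run the examples from 0; the earliest place one falls off (shortest prefix, ties alphabetical) gets sent to the lowest-numbered state that keeps every Accept/Reject pair distinguishable — a pair clashes when both reach the same state with identical unread suffix — and to a fresh state only if none does.
a: 0a undefined. 0a->0: no, abbb/bbb meet in 0 with "bbb" left. Open state 1: 0a->1.
b: 0b undefined. 0b->0: no, ba/a meet in 1. 0b->1: ok.
c: 0c undefined. 0c->0: ok.
aa: 1a undefined. 1a->0: ok.
ab: 1b undefined. 1b->0: ok.
ac: 1c undefined. 1c->0: ok.
All examples now run through 2 states with every (state, symbol) defined. Accept strings end in {0}, Reject strings end in {1}; accept={0}.

states=2 start=0 accept={0} delta: 0a->1 0b->1 0c->0 1a->0 1b->0 1c->0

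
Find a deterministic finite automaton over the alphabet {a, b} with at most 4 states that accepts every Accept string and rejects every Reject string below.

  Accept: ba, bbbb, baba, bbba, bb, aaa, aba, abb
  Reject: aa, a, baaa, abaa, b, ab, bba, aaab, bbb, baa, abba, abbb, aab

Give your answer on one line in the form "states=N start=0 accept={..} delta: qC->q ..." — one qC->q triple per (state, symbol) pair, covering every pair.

states=4 start=0 accept={0} delta: 0a->1 0b->2 1a->3 1b->2 2a->0 2b->0 3a->0 3b->1

State merging on the prefix tree: take the shortest (then alphabetical) example prefix whose next move is undefined and point that move at state 0, else 1, else 2, ...; a target is out if some Accept/Reject pair would then sit in one state with the same input left (inseparable). If every existing state is out, open a new one.
a: 0a undefined. 0a->0: no, aaa/aa meet in 0. Open state 1: 0a->1.
b: 0b undefined. 0b->0: no, ba/a meet in 1. 0b->1: no, ba/aa meet in 1 with "a" left. Open state 2: 0b->2.
aa: 1a undefined. 1a->0: no, aaa/a meet in 1. 1a->1: no, aaa/aa meet in 1. 1a->2: no, bb/aab meet in 2 with "b" left. Open state 3: 1a->3.
ab: 1b undefined. 1b->0: no, ba/abba meet in 2 with "a" left. 1b->1: no, aaa/abaa meet in 3 with "a" left. 1b->2: ok.
ba: 2a undefined. 2a->0: ok.
bb: 2b undefined. 2b->0: ok.
aaa: 3a undefined. 3a->0: ok.
aab: 3b undefined. 3b->0: no, ba/aab meet in 0. 3b->1: ok.
All examples now run through 4 states with every (state, symbol) defined. Accept strings end in {0}, Reject strings end in {1,2,3}; accept={0}.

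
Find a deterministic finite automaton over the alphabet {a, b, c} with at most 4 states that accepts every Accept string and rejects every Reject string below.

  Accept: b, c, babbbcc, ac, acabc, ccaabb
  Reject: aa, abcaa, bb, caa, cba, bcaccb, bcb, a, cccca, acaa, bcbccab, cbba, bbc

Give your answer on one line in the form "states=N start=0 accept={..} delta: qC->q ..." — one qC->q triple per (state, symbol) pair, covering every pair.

states=4 start=0 accept={1,3} delta: 0a->0 0b->1 0c->1 1a->0 1b->2 1c->3 2a->2 2b->0 2c->0 3a->2 3b->0 3c->0

State merging on the prefix tree: take the shortest (then alphabetical) example prefix whose next move is undefined and point that move at state 0, else 1, else 2, ...; a target is out if some Accept/Reject pair would then sit in one state with the same input left (inseparable). If every existing state is out, open a new one.
a: 0a undefined. 0a->0: ok.
b: 0b undefined. 0b->0: no, b/aa meet in 0. Open state 1: 0b->1.
c: 0c undefined. 0c->0: no, c/aa meet in 0. 0c->1: ok.
ba: 1a undefined. 1a->0: ok.
bb: 1b undefined. 1b->0: no, b/bbc meet in 1. 1b->1: no, b/bb meet in 1. Open state 2: 1b->2.
bc: 1c undefined. 1c->0: no, b/bcaccb meet in 1. 1c->1: no, ccaabb/bb meet in 2. 1c->2: no, acabc/bb meet in 2. Open state 3: 1c->3.
bbc: 2c undefined. 2c->0: ok.
bca: 3a undefined. 3a->0: no, ccaabb/bb meet in 2. 3a->1: no, ccaabb/bb meet in 2. 3a->2: ok.
bcb: 3b undefined. 3b->0: ok.
cba: 2a undefined. 2a->0: no, ccaabb/bb meet in 2. 2a->1: no, b/abcaa meet in 1. 2a->2: ok.
cbb: 2b undefined. 2b->0: ok.
ccc: 3c undefined. 3c->0: ok.
All examples now run through 4 states with every (state, symbol) defined. Accept strings end in {1,3}, Reject strings end in {0,2}; accept={1,3}.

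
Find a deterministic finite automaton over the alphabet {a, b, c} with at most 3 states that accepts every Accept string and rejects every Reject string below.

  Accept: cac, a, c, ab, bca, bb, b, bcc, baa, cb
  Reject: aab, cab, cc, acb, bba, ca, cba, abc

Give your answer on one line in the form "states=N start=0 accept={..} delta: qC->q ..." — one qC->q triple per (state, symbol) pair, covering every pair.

states=3 start=0 accept={1} delta: 0a->1 0b->1 0c->1 1a->2 1b->1 1c->2 2a->1 2b->0 2c->1

Fold the examples into a partial DFA from state 0: repeatedly fix the first undefined (state, symbol) met by the shortest-then-alphabetical prefix, trying targets in increasing order and rejecting any under which an Accept and a Reject string meet in one state with the same remainder; add a state when all current targets are rejected. Accepting states are where Accept strings end.
a: 0a undefined. 0a->0: no, ab/aab meet in 0 with "b" left. Open state 1: 0a->1.
b: 0b undefined. 0b->0: no, a/bba meet in 1. 0b->1: ok.
c: 0c undefined. 0c->0: no, a/ca meet in 1. 0c->1: ok.
aa: 1a undefined. 1a->0: no, cac/aab meet in 1. 1a->1: no, cac/cc meet in 1 with "c" left. Open state 2: 1a->2.
ab: 1b undefined. 1b->0: no, a/bba meet in 1. 1b->1: ok.
ac: 1c undefined. 1c->0: no, a/acb meet in 1. 1c->1: no, a/cc meet in 1. 1c->2: ok.
aab: 2b undefined. 2b->0: ok.
baa: 2a undefined. 2a->0: no, bca/aab meet in 0. 2a->1: ok.
bcc: 2c undefined. 2c->0: no, cac/aab meet in 0. 2c->1: ok.
All examples now run through 3 states with every (state, symbol) defined. Accept strings end in {1}, Reject strings end in {0,2}; accept={1}.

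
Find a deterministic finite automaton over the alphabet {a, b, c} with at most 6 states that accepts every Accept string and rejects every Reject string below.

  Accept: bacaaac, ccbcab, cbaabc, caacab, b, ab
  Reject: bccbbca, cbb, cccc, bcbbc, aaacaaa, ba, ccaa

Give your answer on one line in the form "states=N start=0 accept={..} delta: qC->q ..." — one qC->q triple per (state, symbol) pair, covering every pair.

State merging on the prefix tree: take the shortest (then alphabetical) example prefix whose next move is undefined and point that move at state 0, else 1, else 2, ...; a target is out if some Accept/Reject pair would then sit in one state with the same input left (inseparable). If every existing state is out, open a new one.
a: 0a undefined. 0a->0: ok.
b: 0b undefined. 0b->0: no, b/ba meet in 0. Open state 1: 0b->1.
c: 0c undefined. 0c->0: ok.
ba: 1a undefined. 1a->0: no, bacaaac/cccc meet in 0. 1a->1: no, caacab/ba meet in 1. Open state 2: 1a->2.
bc: 1c undefined. 1c->0: ok.
bac: 2c undefined. 2c->0: no, bacaaac/cccc meet in 0. 2c->1: ok.
cbb: 1b undefined. 1b->0: ok.
cbaa: 2a undefined. 2a->0: no, bacaaac/bccbbca meet in 0. 2a->1: no, cbaabc/bccbbca meet in 0. 2a->2: ok.
cbaab: 2b undefined. 2b->0: no, cbaabc/bccbbca meet in 0. 2b->1: no, cbaabc/bccbbca meet in 0. 2b->2: ok.
All examples now run through 3 states with every (state, symbol) defined. Accept strings end in {1}, Reject strings end in {0,2}; accept={1}.

states=3 start=0 accept={1} delta: 0a->0 0b->1 0c->0 1a->2 1b->0 1c->0 2a->2 2b->2 2c->1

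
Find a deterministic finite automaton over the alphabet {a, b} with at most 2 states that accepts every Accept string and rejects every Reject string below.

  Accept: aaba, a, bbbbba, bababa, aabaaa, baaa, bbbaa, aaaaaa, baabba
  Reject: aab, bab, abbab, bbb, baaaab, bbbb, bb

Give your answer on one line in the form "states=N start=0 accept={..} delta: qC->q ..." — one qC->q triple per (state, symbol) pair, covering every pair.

Grow the machine one transition at a time. Run the examples from 0; the earliest place one falls off (shortest prefix, ties alphabetical) gets sent to the lowest-numbered state that keeps every Accept/Reject pair distinguishable — a pair clashes when both reach the same state with identical unread suffix — and to a fresh state only if none does.
a: 0a undefined. 0a->0: ok.
b: 0b undefined. 0b->0: no, aaba/aab meet in 0. Open state 1: 0b->1.
ba: 1a undefined. 1a->0: ok.
bb: 1b undefined. 1b->0: no, aaba/bbbb meet in 0. 1b->1: ok.
All examples now run through 2 states with every (state, symbol) defined. Accept strings end in {0}, Reject strings end in {1}; accept={0}.

states=2 start=0 accept={0} delta: 0a->0 0b->1 1a->0 1b->1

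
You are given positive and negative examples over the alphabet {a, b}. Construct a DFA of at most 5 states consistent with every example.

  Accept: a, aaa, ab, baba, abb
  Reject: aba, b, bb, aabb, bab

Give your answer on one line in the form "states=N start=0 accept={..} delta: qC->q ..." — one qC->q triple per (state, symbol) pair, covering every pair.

State merging on the prefix tree: take the shortest (then alphabetical) example prefix whose next move is undefined and point that move at state 0, else 1, else 2, ...; a target is out if some Accept/Reject pair would then sit in one state with the same input left (inseparable). If every existing state is out, open a new one.
a: 0a undefined. 0a->0: no, ab/b meet in 0 with "b" left. Open state 1: 0a->1.
b: 0b undefined. 0b->0: no, ab/bab meet in 1 with "b" left. 0b->1: no, a/b meet in 1. Open state 2: 0b->2.
aa: 1a undefined. 1a->0: ok.
ab: 1b undefined. 1b->0: no, a/aba meet in 1. 1b->1: ok.
ba: 2a undefined. 2a->0: no, baba/aba meet in 0. 2a->1: no, a/bab meet in 1. 2a->2: ok.
bb: 2b undefined. 2b->0: ok.
All examples now run through 3 states with every (state, symbol) defined. Accept strings end in {1}, Reject strings end in {0,2}; accept={1}.

states=3 start=0 accept={1} delta: 0a->1 0b->2 1a->0 1b->1 2a->2 2b->0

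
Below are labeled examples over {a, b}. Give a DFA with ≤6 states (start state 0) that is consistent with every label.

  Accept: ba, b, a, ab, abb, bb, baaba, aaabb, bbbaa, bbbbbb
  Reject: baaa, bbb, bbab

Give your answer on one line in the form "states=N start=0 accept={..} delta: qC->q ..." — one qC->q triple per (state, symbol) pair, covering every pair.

states=5 start=0 accept={0,1,2} delta: 0a->0 0b->1 1a->2 1b->2 2a->3 2b->3 3a->4 3b->4 4a->0 4b->0

Fold the examples into a partial DFA from state 0: repeatedly fix the first undefined (state, symbol) met by the shortest-then-alphabetical prefix, trying targets in increasing order and rejecting any under which an Accept and a Reject string meet in one state with the same remainder; add a state when all current targets are rejected. Accepting states are where Accept strings end.
a: 0a undefined. 0a->0: ok.
b: 0b undefined. 0b->0: no, ba/baaa meet in 0. Open state 1: 0b->1.
ba: 1a undefined. 1a->0: no, ba/baaa meet in 0. 1a->1: no, ba/baaa meet in 1. Open state 2: 1a->2.
bb: 1b undefined. 1b->0: no, b/bbb meet in 1. 1b->1: no, b/bbb meet in 1. 1b->2: ok.
baa: 2a undefined. 2a->0: no, b/bbab meet in 1. 2a->1: no, ba/baaa meet in 2. 2a->2: no, ba/baaa meet in 2. Open state 3: 2a->3.
bbb: 2b undefined. 2b->0: no, a/bbb meet in 0. 2b->1: no, b/bbb meet in 1. 2b->2: no, ba/bbb meet in 2. 2b->3: ok.
baaa: 3a undefined. 3a->0: no, a/baaa meet in 0. 3a->1: no, b/baaa meet in 1. 3a->2: no, ba/baaa meet in 2. 3a->3: no, bbbaa/baaa meet in 3. Open state 4: 3a->4.
baab: 3b undefined. 3b->0: no, a/bbab meet in 0. 3b->1: no, b/bbab meet in 1. 3b->2: no, ba/bbab meet in 2. 3b->3: no, baaba/baaa meet in 4. 3b->4: ok.
baaba: 4a undefined. 4a->0: ok.
bbbbb: 4b undefined. 4b->0: ok.
All examples now run through 5 states with every (state, symbol) defined. Accept strings end in {0,1,2}, Reject strings end in {3,4}; accept={0,1,2}.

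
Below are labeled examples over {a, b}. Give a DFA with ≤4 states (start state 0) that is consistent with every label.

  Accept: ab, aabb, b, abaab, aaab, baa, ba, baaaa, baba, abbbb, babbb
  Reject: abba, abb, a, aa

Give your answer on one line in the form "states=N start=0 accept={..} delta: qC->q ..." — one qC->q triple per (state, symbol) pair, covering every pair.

states=4 start=0 accept={2,3} delta: 0a->1 0b->2 1a->0 1b->3 2a->2 2b->2 3a->0 3b->0

State merging on the prefix tree: take the shortest (then alphabetical) example prefix whose next move is undefined and point that move at state 0, else 1, else 2, ...; a target is out if some Accept/Reject pair would then sit in one state with the same input left (inseparable). If every existing state is out, open a new one.
a: 0a undefined. 0a->0: no, aabb/abb meet in 0 with "bb" left. Open state 1: 0a->1.
b: 0b undefined. 0b->0: no, baa/aa meet in 1 with "a" left. 0b->1: no, b/a meet in 1. Open state 2: 0b->2.
aa: 1a undefined. 1a->0: ok.
ab: 1b undefined. 1b->0: no, ab/aa meet in 0. 1b->1: no, ab/abb meet in 1. 1b->2: no, aabb/abb meet in 2 with "b" left. Open state 3: 1b->3.
ba: 2a undefined. 2a->0: no, baa/a meet in 1. 2a->1: no, baa/aa meet in 0. 2a->2: ok.
aba: 3a undefined. 3a->0: ok.
abb: 3b undefined. 3b->0: ok.
bab: 2b undefined. 2b->0: no, aabb/abb meet in 0. 2b->1: no, aabb/abba meet in 1. 2b->2: ok.
All examples now run through 4 states with every (state, symbol) defined. Accept strings end in {2,3}, Reject strings end in {0,1}; accept={2,3}.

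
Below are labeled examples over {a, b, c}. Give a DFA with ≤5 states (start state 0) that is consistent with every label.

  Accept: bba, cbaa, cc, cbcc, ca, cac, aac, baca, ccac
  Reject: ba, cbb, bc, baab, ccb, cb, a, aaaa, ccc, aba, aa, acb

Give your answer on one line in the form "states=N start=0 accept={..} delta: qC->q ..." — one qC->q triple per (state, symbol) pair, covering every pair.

states=5 start=0 accept={2,4} delta: 0a->0 0b->1 0c->2 1a->0 1b->2 1c->0 2a->2 2b->3 2c->4 3a->2 3b->0 3c->0 4a->0 4b->0 4c->0

State merging on the prefix tree: take the shortest (then alphabetical) example prefix whose next move is undefined and point that move at state 0, else 1, else 2, ...; a target is out if some Accept/Reject pair would then sit in one state with the same input left (inseparable). If every existing state is out, open a new one.
a: 0a undefined. 0a->0: ok.
b: 0b undefined. 0b->0: no, bba/ba meet in 0. Open state 1: 0b->1.
c: 0c undefined. 0c->0: no, cc/a meet in 0. 0c->1: no, cc/bc meet in 1 with "c" left. Open state 2: 0c->2.
ba: 1a undefined. 1a->0: ok.
bb: 1b undefined. 1b->0: no, bba/ba meet in 0. 1b->1: no, bba/ba meet in 0. 1b->2: ok.
bc: 1c undefined. 1c->0: ok.
ca: 2a undefined. 2a->0: no, bba/ba meet in 0. 2a->1: no, bba/baab meet in 1. 2a->2: ok.
cb: 2b undefined. 2b->0: no, cbaa/ba meet in 0. 2b->1: no, bba/cbb meet in 2. 2b->2: no, bba/cbb meet in 2. Open state 3: 2b->3.
cc: 2c undefined. 2c->0: no, bba/ccc meet in 2. 2c->1: no, bba/ccb meet in 2. 2c->2: no, bba/ccc meet in 2. 2c->3: no, cc/cb meet in 3. Open state 4: 2c->4.
cba: 3a undefined. 3a->0: no, cbaa/ba meet in 0. 3a->1: no, cbaa/ba meet in 0. 3a->2: ok.
cbb: 3b undefined. 3b->0: ok.
cbc: 3c undefined. 3c->0: ok.
cca: 4a undefined. 4a->0: ok.
ccb: 4b undefined. 4b->0: ok.
ccc: 4c undefined. 4c->0: ok.
All examples now run through 5 states with every (state, symbol) defined. Accept strings end in {2,4}, Reject strings end in {0,1,3}; accept={2,4}.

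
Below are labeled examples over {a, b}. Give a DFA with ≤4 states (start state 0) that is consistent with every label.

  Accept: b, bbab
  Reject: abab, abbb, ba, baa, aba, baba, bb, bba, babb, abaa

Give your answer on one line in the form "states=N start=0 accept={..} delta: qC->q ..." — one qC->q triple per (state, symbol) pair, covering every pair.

states=3 start=0 accept={1} delta: 0a->0 0b->1 1a->2 1b->2 2a->0 2b->2

Fold the examples into a partial DFA from state 0: repeatedly fix the first undefined (state, symbol) met by the shortest-then-alphabetical prefix, trying targets in increasing order and rejecting any under which an Accept and a Reject string meet in one state with the same remainder; add a state when all current targets are rejected. Accepting states are where Accept strings end.
a: 0a undefined. 0a->0: ok.
b: 0b undefined. 0b->0: no, b/abab meet in 0. Open state 1: 0b->1.
ba: 1a undefined. 1a->0: no, b/abab meet in 1. 1a->1: no, b/ba meet in 1. Open state 2: 1a->2.
bb: 1b undefined. 1b->0: no, b/abbb meet in 1. 1b->1: no, b/abbb meet in 1. 1b->2: ok.
baa: 2a undefined. 2a->0: ok.
bab: 2b undefined. 2b->0: no, b/babb meet in 1. 2b->1: no, b/abab meet in 1. 2b->2: ok.
All examples now run through 3 states with every (state, symbol) defined. Accept strings end in {1}, Reject strings end in {0,2}; accept={1}.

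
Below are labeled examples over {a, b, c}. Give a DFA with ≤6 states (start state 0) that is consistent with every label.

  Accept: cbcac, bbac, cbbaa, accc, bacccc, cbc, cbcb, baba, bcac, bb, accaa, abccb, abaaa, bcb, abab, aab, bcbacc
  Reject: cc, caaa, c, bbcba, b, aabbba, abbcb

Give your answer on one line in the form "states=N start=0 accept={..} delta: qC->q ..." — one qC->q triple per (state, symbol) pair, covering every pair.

Fold the examples into a partial DFA from state 0: repeatedly fix the first undefined (state, symbol) met by the shortest-then-alphabetical prefix, trying targets in increasing order and rejecting any under which an Accept and a Reject string meet in one state with the same remainder; add a state when all current targets are rejected. Accepting states are where Accept strings end.
a: 0a undefined. 0a->0: no, aab/b meet in 0 with "b" left. Open state 1: 0a->1.
b: 0b undefined. 0b->0: no, bb/b meet in 0. 0b->1: ok.
c: 0c undefined. 0c->0: ok.
aa: 1a undefined. 1a->0: no, bacccc/cc meet in 0. 1a->1: ok.
ab: 1b undefined. 1b->0: no, cbbaa/caaa meet in 1. 1b->1: no, cbbaa/caaa meet in 1. Open state 2: 1b->2.
ac: 1c undefined. 1c->0: no, cbcac/cc meet in 0. 1c->1: no, cbcac/caaa meet in 1. 1c->2: ok.
aba: 2a undefined. 2a->0: no, cbcac/cc meet in 0. 2a->1: no, cbbaa/caaa meet in 1. 2a->2: ok.
abb: 2b undefined. 2b->0: no, cbcb/cc meet in 0. 2b->1: no, cbbaa/aabbba meet in 2. 2b->2: no, cbbaa/aabbba meet in 2. Open state 3: 2b->3.
abc: 2c undefined. 2c->0: no, cbcac/cc meet in 0. 2c->1: no, cbcac/caaa meet in 1. 2c->2: ok.
abbc: 3c undefined. 3c->0: ok.
bcba: 3a undefined. 3a->0: no, bcbacc/cc meet in 0. 3a->1: ok.
aabbb: 3b undefined. 3b->0: ok.
All examples now run through 4 states with every (state, symbol) defined. Accept strings end in {2,3}, Reject strings end in {0,1}; accept={2,3}.

states=4 start=0 accept={2,3} delta: 0a->1 0b->1 0c->0 1a->1 1b->2 1c->2 2a->2 2b->3 2c->2 3a->1 3b->0 3c->0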